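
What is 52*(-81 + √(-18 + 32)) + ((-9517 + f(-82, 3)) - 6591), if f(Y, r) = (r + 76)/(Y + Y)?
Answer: -3332559/164 + 52*√14 ≈ -20126.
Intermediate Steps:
f(Y, r) = (76 + r)/(2*Y) (f(Y, r) = (76 + r)/((2*Y)) = (76 + r)*(1/(2*Y)) = (76 + r)/(2*Y))
52*(-81 + √(-18 + 32)) + ((-9517 + f(-82, 3)) - 6591) = 52*(-81 + √(-18 + 32)) + ((-9517 + (½)*(76 + 3)/(-82)) - 6591) = 52*(-81 + √14) + ((-9517 + (½)*(-1/82)*79) - 6591) = (-4212 + 52*√14) + ((-9517 - 79/164) - 6591) = (-4212 + 52*√14) + (-1560867/164 - 6591) = (-4212 + 52*√14) - 2641791/164 = -3332559/164 + 52*√14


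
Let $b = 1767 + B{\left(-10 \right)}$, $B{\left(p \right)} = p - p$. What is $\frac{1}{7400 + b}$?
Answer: $\frac{1}{9167} \approx 0.00010909$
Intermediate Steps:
$B{\left(p \right)} = 0$
$b = 1767$ ($b = 1767 + 0 = 1767$)
$\frac{1}{7400 + b} = \frac{1}{7400 + 1767} = \frac{1}{9167}$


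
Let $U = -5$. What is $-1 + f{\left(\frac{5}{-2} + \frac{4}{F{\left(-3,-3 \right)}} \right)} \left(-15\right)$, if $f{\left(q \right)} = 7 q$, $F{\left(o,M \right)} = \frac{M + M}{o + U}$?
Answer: $- \frac{597}{2} \approx -298.5$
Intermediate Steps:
$F{\left(o,M \right)} = \frac{2 M}{-5 + o}$ ($F{\left(o,M \right)} = \frac{M + M}{o - 5} = \frac{2 M}{-5 + o}$)
$-1 + f{\left(\frac{5}{-2} + \frac{4}{F{\left(-3,-3 \right)}} \right)} \left(-15\right) = -1 + 7 \left(\frac{5}{-2} + \frac{4}{2 \left(-3\right) \frac{1}{-5 - 3}}\right) \left(-15\right) = -1 + 7 \left(5 \left(- \frac{1}{2}\right) + \frac{4}{2 \left(-3\right) \frac{1}{-8}}\right) \left(-15\right) = -1 + 7 \left(- \frac{5}{2} + \frac{4}{2 \left(-3\right) \left(- \frac{1}{8}\right)}\right) \left(-15\right) = -1 + 7 \left(- \frac{5}{2} + \frac{4}{\frac{3}{4}}\right) \left(-15\right) = -1 + 7 \left(- \frac{5}{2} + 4 \cdot \frac{4}{3}\right) \left(-15\right) = -1 + 7 \left(- \frac{5}{2} + \frac{16}{3}\right) \left(-15\right) = -1 + 7 \cdot \frac{17}{6} \left(-15\right) = -1 + \frac{119}{6} \left(-15\right) = -1 - \frac{595}{2} = - \frac{597}{2}$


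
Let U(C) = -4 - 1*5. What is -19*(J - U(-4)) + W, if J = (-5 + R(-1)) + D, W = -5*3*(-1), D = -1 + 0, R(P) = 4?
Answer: -118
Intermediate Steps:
D = -1
W = 15 (W = -15*(-1) = 15)
U(C) = -9 (U(C) = -4 - 5 = -9)
J = -2 (J = (-5 + 4) - 1 = -1 - 1 = -2)
-19*(J - U(-4)) + W = -19*(-2 - 1*(-9)) + 15 = -19*(-2 + 9) + 15 = -19*7 + 15 = -133 + 15 = -118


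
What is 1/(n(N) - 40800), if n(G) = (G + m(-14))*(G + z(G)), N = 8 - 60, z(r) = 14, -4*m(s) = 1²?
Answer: -2/77629 ≈ -2.5764e-5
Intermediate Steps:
m(s) = -¼ (m(s) = -¼*1² = -¼*1 = -¼)
N = -52
n(G) = (14 + G)*(-¼ + G) (n(G) = (G - ¼)*(G + 14) = (-¼ + G)*(14 + G) = (14 + G)*(-¼ + G))
1/(n(N) - 40800) = 1/((-7/2 + (-52)² + (55/4)*(-52)) - 40800) = 1/((-7/2 + 2704 - 715) - 40800) = 1/(3971/2 - 40800) = 1/(-77629/2) = -2/77629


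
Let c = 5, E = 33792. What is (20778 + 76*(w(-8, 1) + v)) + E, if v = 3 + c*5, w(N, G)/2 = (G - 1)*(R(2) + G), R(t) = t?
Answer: 56698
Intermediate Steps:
w(N, G) = 2*(-1 + G)*(2 + G) (w(N, G) = 2*((G - 1)*(2 + G)) = 2*((-1 + G)*(2 + G)) = 2*(-1 + G)*(2 + G))
v = 28 (v = 3 + 5*5 = 3 + 25 = 28)
(20778 + 76*(w(-8, 1) + v)) + E = (20778 + 76*((-4 + 2*1 + 2*1²) + 28)) + 33792 = (20778 + 76*((-4 + 2 + 2*1) + 28)) + 33792 = (20778 + 76*((-4 + 2 + 2) + 28)) + 33792 = (20778 + 76*(0 + 28)) + 33792 = (20778 + 76*28) + 33792 = (20778 + 2128) + 33792 = 22906 + 33792 = 56698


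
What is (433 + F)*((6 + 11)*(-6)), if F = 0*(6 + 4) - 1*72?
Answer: -36822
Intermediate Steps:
F = -72 (F = 0*10 - 72 = 0 - 72 = -72)
(433 + F)*((6 + 11)*(-6)) = (433 - 72)*((6 + 11)*(-6)) = 361*(17*(-6)) = 361*(-102) = -36822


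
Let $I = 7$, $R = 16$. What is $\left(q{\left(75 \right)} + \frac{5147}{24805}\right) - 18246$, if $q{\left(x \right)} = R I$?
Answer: $- \frac{449808723}{24805} \approx -18134.0$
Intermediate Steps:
$q{\left(x \right)} = 112$ ($q{\left(x \right)} = 16 \cdot 7 = 112$)
$\left(q{\left(75 \right)} + \frac{5147}{24805}\right) - 18246 = \left(112 + \frac{5147}{24805}\right) - 18246 = \frac{2783307}{24805} - 18246 = - \frac{449808723}{24805}$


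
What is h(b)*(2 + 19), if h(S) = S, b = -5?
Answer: -105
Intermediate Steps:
h(b)*(2 + 19) = -5*(2 + 19) = -5*21 = -105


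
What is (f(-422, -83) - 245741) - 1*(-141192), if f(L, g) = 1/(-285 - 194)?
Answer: -50078972/479 ≈ -1.0455e+5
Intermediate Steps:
f(L, g) = -1/479 (f(L, g) = 1/(-479) = -1/479)
(f(-422, -83) - 245741) - 1*(-141192) = (-1/479 - 245741) - 1*(-141192) = -117709940/479 + 141192 = -50078972/479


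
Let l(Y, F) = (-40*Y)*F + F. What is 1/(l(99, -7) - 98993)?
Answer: -1/71280 ≈ -1.4029e-5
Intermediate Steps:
l(Y, F) = F - 40*F*Y (l(Y, F) = -40*F*Y + F = F - 40*F*Y)
1/(l(99, -7) - 98993) = 1/(-7*(1 - 40*99) - 98993) = 1/(-7*(1 - 3960) - 98993) = 1/(-7*(-3959) - 98993) = 1/(27713 - 98993) = 1/(-71280) = -1/71280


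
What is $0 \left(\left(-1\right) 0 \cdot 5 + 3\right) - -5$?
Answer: $5$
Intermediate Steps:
$0 \left(\left(-1\right) 0 \cdot 5 + 3\right) - -5 = 0 \left(0 \cdot 5 + 3\right) + 5 = 0 \left(0 + 3\right) + 5 = 0 \cdot 3 + 5 = 0 + 5 = 5$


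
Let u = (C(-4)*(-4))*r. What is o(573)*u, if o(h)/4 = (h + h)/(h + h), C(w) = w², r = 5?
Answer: -1280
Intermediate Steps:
o(h) = 4 (o(h) = 4*((h + h)/(h + h)) = 4*((2*h)/((2*h))) = 4*((2*h)*(1/(2*h))) = 4*1 = 4)
u = -320 (u = ((-4)²*(-4))*5 = (16*(-4))*5 = -64*5 = -320)
o(573)*u = 4*(-320) = -1280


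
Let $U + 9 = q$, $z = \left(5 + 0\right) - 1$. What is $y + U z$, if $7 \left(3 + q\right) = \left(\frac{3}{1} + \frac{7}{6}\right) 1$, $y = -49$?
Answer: $- \frac{1987}{21} \approx -94.619$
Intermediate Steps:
$z = 4$ ($z = 5 - 1 = 4$)
$q = - \frac{101}{42}$ ($q = -3 + \frac{\left(\frac{3}{1} + \frac{7}{6}\right) 1}{7} = -3 + \frac{\left(3 \cdot 1 + 7 \cdot \frac{1}{6}\right) 1}{7} = -3 + \frac{\left(3 + \frac{7}{6}\right) 1}{7} = -3 + \frac{\frac{25}{6} \cdot 1}{7} = -3 + \frac{1}{7} \cdot \frac{25}{6} = -3 + \frac{25}{42} = - \frac{101}{42} \approx -2.4048$)
$U = - \frac{479}{42}$ ($U = -9 - \frac{101}{42} = - \frac{479}{42} \approx -11.405$)
$y + U z = -49 - \frac{958}{21} = - \frac{1987}{21}$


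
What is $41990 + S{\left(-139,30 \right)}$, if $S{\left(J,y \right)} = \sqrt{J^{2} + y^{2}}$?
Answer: $41990 + \sqrt{20221} \approx 42132.0$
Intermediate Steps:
$41990 + S{\left(-139,30 \right)} = 41990 + \sqrt{\left(-139\right)^{2} + 30^{2}} = 41990 + \sqrt{19321 + 900} = 41990 + \sqrt{20221}$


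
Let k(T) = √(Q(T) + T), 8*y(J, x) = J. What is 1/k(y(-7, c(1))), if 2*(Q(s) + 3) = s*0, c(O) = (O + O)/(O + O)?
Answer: -2*I*√62/31 ≈ -0.508*I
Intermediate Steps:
c(O) = 1 (c(O) = (2*O)/((2*O)) = (2*O)*(1/(2*O)) = 1)
Q(s) = -3 (Q(s) = -3 + (s*0)/2 = -3 + (½)*0 = -3 + 0 = -3)
y(J, x) = J/8
k(T) = √(-3 + T)
1/k(y(-7, c(1))) = 1/(√(-3 + (⅛)*(-7))) = 1/(√(-3 - 7/8)) = 1/(√(-31/8)) = 1/(I*√62/4) = -2*I*√62/31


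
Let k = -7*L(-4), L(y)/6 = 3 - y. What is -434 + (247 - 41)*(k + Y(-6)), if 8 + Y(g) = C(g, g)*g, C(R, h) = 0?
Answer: -62646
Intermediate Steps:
Y(g) = -8 (Y(g) = -8 + 0*g = -8 + 0 = -8)
L(y) = 18 - 6*y (L(y) = 6*(3 - y) = 18 - 6*y)
k = -294 (k = -7*(18 - 6*(-4)) = -7*(18 + 24) = -7*42 = -294)
-434 + (247 - 41)*(k + Y(-6)) = -434 + (247 - 41)*(-294 - 8) = -434 + 206*(-302) = -434 - 62212 = -62646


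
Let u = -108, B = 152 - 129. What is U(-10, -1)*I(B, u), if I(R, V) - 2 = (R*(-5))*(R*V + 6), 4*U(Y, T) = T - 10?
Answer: -783673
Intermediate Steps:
B = 23
U(Y, T) = -5/2 + T/4 (U(Y, T) = (T - 10)/4 = (-10 + T)/4 = -5/2 + T/4)
I(R, V) = 2 - 5*R*(6 + R*V) (I(R, V) = 2 + (R*(-5))*(R*V + 6) = 2 + (-5*R)*(6 + R*V) = 2 - 5*R*(6 + R*V))
U(-10, -1)*I(B, u) = (-5/2 + (¼)*(-1))*(2 - 30*23 - 5*(-108)*23²) = (-5/2 - ¼)*(2 - 690 - 5*(-108)*529) = -11*(2 - 690 + 285660)/4 = -11/4*284972 = -783673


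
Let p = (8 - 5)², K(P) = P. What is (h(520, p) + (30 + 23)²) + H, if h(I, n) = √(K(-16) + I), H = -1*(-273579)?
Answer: 276388 + 6*√14 ≈ 2.7641e+5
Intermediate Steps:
p = 9 (p = 3² = 9)
H = 273579
h(I, n) = √(-16 + I)
(h(520, p) + (30 + 23)²) + H = (√(-16 + 520) + (30 + 23)²) + 273579 = (√504 + 53²) + 273579 = (6*√14 + 2809) + 273579 = (2809 + 6*√14) + 273579 = 276388 + 6*√14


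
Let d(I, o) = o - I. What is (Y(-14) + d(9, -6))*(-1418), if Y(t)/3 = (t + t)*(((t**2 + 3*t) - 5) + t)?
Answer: 16101390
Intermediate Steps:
Y(t) = 6*t*(-5 + t**2 + 4*t) (Y(t) = 3*((t + t)*(((t**2 + 3*t) - 5) + t)) = 3*((2*t)*((-5 + t**2 + 3*t) + t)) = 3*((2*t)*(-5 + t**2 + 4*t)) = 3*(2*t*(-5 + t**2 + 4*t)) = 6*t*(-5 + t**2 + 4*t))
(Y(-14) + d(9, -6))*(-1418) = (6*(-14)*(-5 + (-14)**2 + 4*(-14)) + (-6 - 1*9))*(-1418) = (6*(-14)*(-5 + 196 - 56) + (-6 - 9))*(-1418) = (6*(-14)*135 - 15)*(-1418) = (-11340 - 15)*(-1418) = -11355*(-1418) = 16101390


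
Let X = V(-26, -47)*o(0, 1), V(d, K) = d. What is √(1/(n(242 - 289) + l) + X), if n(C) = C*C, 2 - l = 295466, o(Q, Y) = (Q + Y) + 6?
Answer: I*√15651726387805/293255 ≈ 13.491*I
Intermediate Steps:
o(Q, Y) = 6 + Q + Y
l = -295464 (l = 2 - 1*295466 = 2 - 295466 = -295464)
X = -182 (X = -26*(6 + 0 + 1) = -26*7 = -182)
n(C) = C²
√(1/(n(242 - 289) + l) + X) = √(1/((242 - 289)² - 295464) - 182) = √(1/((-47)² - 295464) - 182) = √(1/(2209 - 295464) - 182) = √(1/(-293255) - 182) = √(-1/293255 - 182) = √(-53372411/293255) = I*√15651726387805/293255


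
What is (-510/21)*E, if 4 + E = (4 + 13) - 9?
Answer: -680/7 ≈ -97.143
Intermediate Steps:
E = 4 (E = -4 + ((4 + 13) - 9) = -4 + (17 - 9) = -4 + 8 = 4)
(-510/21)*E = -510/21*4 = -34*5/7*4 = -170/7*4 = -680/7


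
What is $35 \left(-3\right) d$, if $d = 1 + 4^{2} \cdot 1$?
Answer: $-1785$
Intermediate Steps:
$d = 17$ ($d = 1 + 16 \cdot 1 = 1 + 16 = 17$)
$35 \left(-3\right) d = 35 \left(-3\right) 17 = \left(-105\right) 17 = -1785$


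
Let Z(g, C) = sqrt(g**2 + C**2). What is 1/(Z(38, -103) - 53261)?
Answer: -3133/166866004 - sqrt(12053)/2836722068 ≈ -1.8814e-5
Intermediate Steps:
Z(g, C) = sqrt(C**2 + g**2)
1/(Z(38, -103) - 53261) = 1/(sqrt((-103)**2 + 38**2) - 53261) = 1/(sqrt(10609 + 1444) - 53261) = 1/(sqrt(12053) - 53261) = 1/(-53261 + sqrt(12053))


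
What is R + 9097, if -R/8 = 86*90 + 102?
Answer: -53639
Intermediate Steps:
R = -62736 (R = -8*(86*90 + 102) = -8*(7740 + 102) = -8*7842 = -62736)
R + 9097 = -62736 + 9097 = -53639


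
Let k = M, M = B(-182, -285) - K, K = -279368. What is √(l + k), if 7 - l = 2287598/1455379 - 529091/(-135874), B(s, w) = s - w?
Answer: 3*√1214287581141584745781722218/197748166246 ≈ 528.65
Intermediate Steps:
l = 303384142581/197748166246 (l = 7 - (2287598/1455379 - 529091/(-135874)) = 7 - (2287598*(1/1455379) - 529091*(-1/135874)) = 7 - (2287598/1455379 + 529091/135874) = 7 - 1*1080853021141/197748166246 = 7 - 1080853021141/197748166246 = 303384142581/197748166246 ≈ 1.5342)
M = 279471 (M = (-182 - 1*(-285)) - 1*(-279368) = (-182 + 285) + 279368 = 103 + 279368 = 279471)
k = 279471
√(l + k) = √(303384142581/197748166246 + 279471) = √(55265181153078447/197748166246) = 3*√1214287581141584745781722218/197748166246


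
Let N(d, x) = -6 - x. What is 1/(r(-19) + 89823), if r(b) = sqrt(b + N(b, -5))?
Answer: 89823/8068171349 - 2*I*sqrt(5)/8068171349 ≈ 1.1133e-5 - 5.5429e-10*I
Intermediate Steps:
r(b) = sqrt(-1 + b) (r(b) = sqrt(b + (-6 - 1*(-5))) = sqrt(b + (-6 + 5)) = sqrt(b - 1) = sqrt(-1 + b))
1/(r(-19) + 89823) = 1/(sqrt(-1 - 19) + 89823) = 1/(sqrt(-20) + 89823) = 1/(2*I*sqrt(5) + 89823) = 1/(89823 + 2*I*sqrt(5))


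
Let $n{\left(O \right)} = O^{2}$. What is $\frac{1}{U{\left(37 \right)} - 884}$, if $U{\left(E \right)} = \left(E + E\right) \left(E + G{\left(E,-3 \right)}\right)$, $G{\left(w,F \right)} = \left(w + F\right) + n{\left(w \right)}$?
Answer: $\frac{1}{105676} \approx 9.4629 \cdot 10^{-6}$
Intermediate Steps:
$G{\left(w,F \right)} = F + w + w^{2}$ ($G{\left(w,F \right)} = \left(w + F\right) + w^{2} = \left(F + w\right) + w^{2} = F + w + w^{2}$)
$U{\left(E \right)} = 2 E \left(-3 + E^{2} + 2 E\right)$ ($U{\left(E \right)} = \left(E + E\right) \left(E + \left(-3 + E + E^{2}\right)\right) = 2 E \left(-3 + E^{2} + 2 E\right)$)
$\frac{1}{U{\left(37 \right)} - 884} = \frac{1}{2 \cdot 37 \left(-3 + 37^{2} + 2 \cdot 37\right) - 884} = \frac{1}{2 \cdot 37 \left(-3 + 1369 + 74\right) - 884} = \frac{1}{2 \cdot 37 \cdot 1440 - 884} = \frac{1}{106560 - 884} = \frac{1}{105676}$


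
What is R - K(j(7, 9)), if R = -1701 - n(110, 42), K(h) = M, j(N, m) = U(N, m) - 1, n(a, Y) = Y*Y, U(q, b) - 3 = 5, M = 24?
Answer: -3489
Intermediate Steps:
U(q, b) = 8 (U(q, b) = 3 + 5 = 8)
n(a, Y) = Y²
j(N, m) = 7 (j(N, m) = 8 - 1 = 7)
K(h) = 24
R = -3465 (R = -1701 - 1*42² = -1701 - 1*1764 = -1701 - 1764 = -3465)
R - K(j(7, 9)) = -3465 - 1*24 = -3465 - 24 = -3489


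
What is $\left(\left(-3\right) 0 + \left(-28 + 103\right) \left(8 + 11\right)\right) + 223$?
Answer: $1648$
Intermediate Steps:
$\left(\left(-3\right) 0 + \left(-28 + 103\right) \left(8 + 11\right)\right) + 223 = \left(0 + 75 \cdot 19\right) + 223 = \left(0 + 1425\right) + 223 = 1425 + 223 = 1648$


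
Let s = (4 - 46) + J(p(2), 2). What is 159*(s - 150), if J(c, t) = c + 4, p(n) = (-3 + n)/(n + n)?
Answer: -119727/4 ≈ -29932.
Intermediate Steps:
p(n) = (-3 + n)/(2*n) (p(n) = (-3 + n)/((2*n)) = (-3 + n)*(1/(2*n)) = (-3 + n)/(2*n))
J(c, t) = 4 + c
s = -153/4 (s = (4 - 46) + (4 + (1/2)*(-3 + 2)/2) = -42 + (4 + (1/2)*(1/2)*(-1)) = -42 + (4 - 1/4) = -42 + 15/4 = -153/4 ≈ -38.250)
159*(s - 150) = 159*(-153/4 - 150) = 159*(-753/4) = -119727/4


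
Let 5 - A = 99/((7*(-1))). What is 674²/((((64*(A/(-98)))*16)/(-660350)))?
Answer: 12861692089225/8576 ≈ 1.4997e+9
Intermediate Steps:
A = 134/7 (A = 5 - 99/(7*(-1)) = 5 - 99/(-7) = 5 - 99*(-1)/7 = 5 - 1*(-99/7) = 5 + 99/7 = 134/7 ≈ 19.143)
674²/((((64*(A/(-98)))*16)/(-660350))) = 674²/((((64*((134/7)/(-98)))*16)/(-660350))) = 454276/((((64*((134/7)*(-1/98)))*16)*(-1/660350))) = 454276/((((64*(-67/343))*16)*(-1/660350))) = 454276/((-4288/343*16*(-1/660350))) = 454276/((-68608/343*(-1/660350))) = 454276/(34304/113250025) = 454276*(113250025/34304) = 12861692089225/8576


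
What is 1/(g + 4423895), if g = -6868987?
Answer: -1/2445092 ≈ -4.0898e-7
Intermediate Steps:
1/(g + 4423895) = 1/(-6868987 + 4423895) = 1/(-2445092) = -1/2445092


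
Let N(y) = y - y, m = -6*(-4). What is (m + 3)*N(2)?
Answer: 0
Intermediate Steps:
m = 24
N(y) = 0
(m + 3)*N(2) = (24 + 3)*0 = 27*0 = 0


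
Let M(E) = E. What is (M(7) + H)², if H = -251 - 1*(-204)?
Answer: 1600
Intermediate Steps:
H = -47 (H = -251 + 204 = -47)
(M(7) + H)² = (7 - 47)² = (-40)² = 1600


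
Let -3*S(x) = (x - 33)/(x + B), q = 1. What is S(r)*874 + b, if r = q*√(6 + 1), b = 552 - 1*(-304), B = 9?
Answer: 227864/111 - 6118*√7/37 ≈ 1615.3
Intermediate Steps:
b = 856 (b = 552 + 304 = 856)
r = √7 (r = 1*√(6 + 1) = 1*√7 = √7 ≈ 2.6458)
S(x) = -(-33 + x)/(3*(9 + x)) (S(x) = -(x - 33)/(3*(x + 9)) = -(-33 + x)/(3*(9 + x)))
S(r)*874 + b = ((33 - √7)/(3*(9 + √7)))*874 + 856 = 874*(33 - √7)/(3*(9 + √7)) + 856 = 856 + 874*(33 - √7)/(3*(9 + √7))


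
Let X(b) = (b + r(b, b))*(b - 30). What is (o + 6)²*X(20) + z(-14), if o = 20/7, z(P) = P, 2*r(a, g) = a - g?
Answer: -769486/49 ≈ -15704.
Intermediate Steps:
r(a, g) = a/2 - g/2 (r(a, g) = (a - g)/2 = a/2 - g/2)
o = 20/7 (o = 20*(⅐) = 20/7 ≈ 2.8571)
X(b) = b*(-30 + b) (X(b) = (b + (b/2 - b/2))*(b - 30) = (b + 0)*(-30 + b) = b*(-30 + b))
(o + 6)²*X(20) + z(-14) = (20/7 + 6)²*(20*(-30 + 20)) - 14 = (62/7)²*(20*(-10)) - 14 = (3844/49)*(-200) - 14 = -768800/49 - 14 = -769486/49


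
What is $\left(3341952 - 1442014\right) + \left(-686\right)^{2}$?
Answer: $2370534$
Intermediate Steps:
$\left(3341952 - 1442014\right) + \left(-686\right)^{2} = 1899938 + 470596 = 2370534$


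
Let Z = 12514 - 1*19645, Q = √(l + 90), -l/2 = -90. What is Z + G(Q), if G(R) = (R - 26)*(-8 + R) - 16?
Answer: -6669 - 102*√30 ≈ -7227.7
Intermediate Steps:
l = 180 (l = -2*(-90) = 180)
Q = 3*√30 (Q = √(180 + 90) = √270 = 3*√30 ≈ 16.432)
G(R) = -16 + (-26 + R)*(-8 + R) (G(R) = (-26 + R)*(-8 + R) - 16 = -16 + (-26 + R)*(-8 + R))
Z = -7131 (Z = 12514 - 19645 = -7131)
Z + G(Q) = -7131 + (192 + (3*√30)² - 102*√30) = -7131 + (192 + 270 - 102*√30) = -7131 + (462 - 102*√30) = -6669 - 102*√30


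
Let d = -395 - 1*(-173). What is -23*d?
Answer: 5106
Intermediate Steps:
d = -222 (d = -395 + 173 = -222)
-23*d = -23*(-222) = 5106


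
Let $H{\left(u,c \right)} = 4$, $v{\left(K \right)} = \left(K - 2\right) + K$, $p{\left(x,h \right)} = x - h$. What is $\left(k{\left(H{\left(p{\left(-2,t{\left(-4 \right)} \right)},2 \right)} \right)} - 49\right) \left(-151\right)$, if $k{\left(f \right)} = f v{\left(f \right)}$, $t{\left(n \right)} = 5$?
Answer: $3775$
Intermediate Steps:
$v{\left(K \right)} = -2 + 2 K$ ($v{\left(K \right)} = \left(-2 + K\right) + K = -2 + 2 K$)
$k{\left(f \right)} = f \left(-2 + 2 f\right)$
$\left(k{\left(H{\left(p{\left(-2,t{\left(-4 \right)} \right)},2 \right)} \right)} - 49\right) \left(-151\right) = \left(2 \cdot 4 \left(-1 + 4\right) - 49\right) \left(-151\right) = \left(2 \cdot 4 \cdot 3 - 49\right) \left(-151\right) = \left(24 - 49\right) \left(-151\right) = \left(-25\right) \left(-151\right) = 3775$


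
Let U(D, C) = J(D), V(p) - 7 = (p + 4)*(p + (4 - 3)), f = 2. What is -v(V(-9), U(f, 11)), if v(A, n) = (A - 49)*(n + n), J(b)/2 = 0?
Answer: 0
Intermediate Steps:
J(b) = 0 (J(b) = 2*0 = 0)
V(p) = 7 + (1 + p)*(4 + p) (V(p) = 7 + (p + 4)*(p + (4 - 3)) = 7 + (4 + p)*(p + 1) = 7 + (4 + p)*(1 + p) = 7 + (1 + p)*(4 + p))
U(D, C) = 0
v(A, n) = 2*n*(-49 + A) (v(A, n) = (-49 + A)*(2*n) = 2*n*(-49 + A))
-v(V(-9), U(f, 11)) = -2*0*(-49 + (11 + (-9)**2 + 5*(-9))) = -2*0*(-49 + (11 + 81 - 45)) = -2*0*(-49 + 47) = -2*0*(-2) = -1*0 = 0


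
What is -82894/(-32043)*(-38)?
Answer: -3149972/32043 ≈ -98.305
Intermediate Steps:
-82894/(-32043)*(-38) = -82894*(-1/32043)*(-38) = (82894/32043)*(-38) = -3149972/32043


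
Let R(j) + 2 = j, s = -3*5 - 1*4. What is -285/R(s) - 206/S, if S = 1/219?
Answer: -315703/7 ≈ -45100.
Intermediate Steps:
s = -19 (s = -15 - 4 = -19)
R(j) = -2 + j
S = 1/219 ≈ 0.0045662
-285/R(s) - 206/S = -285/(-2 - 19) - 206/1/219 = -285/(-21) - 206*219 = -285*(-1/21) - 45114 = 95/7 - 45114 = -315703/7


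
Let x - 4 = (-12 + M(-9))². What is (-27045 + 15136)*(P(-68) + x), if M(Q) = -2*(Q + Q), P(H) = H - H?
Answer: -6907220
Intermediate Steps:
P(H) = 0
M(Q) = -4*Q
x = 580 (x = 4 + (-12 - 4*(-9))² = 4 + (-12 + 36)² = 4 + 24² = 4 + 576 = 580)
(-27045 + 15136)*(P(-68) + x) = (-27045 + 15136)*(0 + 580) = -11909*580 = -6907220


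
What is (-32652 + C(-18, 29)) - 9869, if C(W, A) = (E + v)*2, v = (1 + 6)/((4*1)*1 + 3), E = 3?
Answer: -42513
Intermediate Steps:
v = 1 (v = 7/(4*1 + 3) = 7/(4 + 3) = 7/7 = 7*(⅐) = 1)
C(W, A) = 8 (C(W, A) = (3 + 1)*2 = 4*2 = 8)
(-32652 + C(-18, 29)) - 9869 = (-32652 + 8) - 9869 = -32644 - 9869 = -42513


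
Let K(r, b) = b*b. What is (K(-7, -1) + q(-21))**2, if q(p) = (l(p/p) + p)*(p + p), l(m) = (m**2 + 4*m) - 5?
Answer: 779689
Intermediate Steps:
l(m) = -5 + m**2 + 4*m
q(p) = 2*p**2 (q(p) = ((-5 + (p/p)**2 + 4*(p/p)) + p)*(p + p) = ((-5 + 1**2 + 4*1) + p)*(2*p) = ((-5 + 1 + 4) + p)*(2*p) = (0 + p)*(2*p) = p*(2*p) = 2*p**2)
K(r, b) = b**2
(K(-7, -1) + q(-21))**2 = ((-1)**2 + 2*(-21)**2)**2 = (1 + 2*441)**2 = (1 + 882)**2 = 883**2 = 779689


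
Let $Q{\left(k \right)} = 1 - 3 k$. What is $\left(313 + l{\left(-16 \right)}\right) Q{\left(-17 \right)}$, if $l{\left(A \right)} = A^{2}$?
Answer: $29588$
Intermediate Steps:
$\left(313 + l{\left(-16 \right)}\right) Q{\left(-17 \right)} = \left(313 + \left(-16\right)^{2}\right) \left(1 - -51\right) = \left(313 + 256\right) \left(1 + 51\right) = 569 \cdot 52 = 29588$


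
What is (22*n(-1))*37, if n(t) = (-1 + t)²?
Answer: 3256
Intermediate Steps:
(22*n(-1))*37 = (22*(-1 - 1)²)*37 = (22*(-2)²)*37 = (22*4)*37 = 88*37 = 3256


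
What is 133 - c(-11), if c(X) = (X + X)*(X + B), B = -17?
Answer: -483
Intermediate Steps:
c(X) = 2*X*(-17 + X) (c(X) = (X + X)*(X - 17) = (2*X)*(-17 + X) = 2*X*(-17 + X))
133 - c(-11) = 133 - 2*(-11)*(-17 - 11) = 133 - 2*(-11)*(-28) = 133 - 1*616 = 133 - 616 = -483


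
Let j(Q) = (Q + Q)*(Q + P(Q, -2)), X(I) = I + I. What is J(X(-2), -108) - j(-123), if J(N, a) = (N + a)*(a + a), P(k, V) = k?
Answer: -36324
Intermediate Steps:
X(I) = 2*I
j(Q) = 4*Q**2 (j(Q) = (Q + Q)*(Q + Q) = (2*Q)*(2*Q) = 4*Q**2)
J(N, a) = 2*a*(N + a) (J(N, a) = (N + a)*(2*a) = 2*a*(N + a))
J(X(-2), -108) - j(-123) = 2*(-108)*(2*(-2) - 108) - 4*(-123)**2 = 2*(-108)*(-4 - 108) - 4*15129 = 2*(-108)*(-112) - 1*60516 = 24192 - 60516 = -36324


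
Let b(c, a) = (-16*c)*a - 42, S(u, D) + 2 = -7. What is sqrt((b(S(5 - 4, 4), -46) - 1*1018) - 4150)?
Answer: I*sqrt(11834) ≈ 108.78*I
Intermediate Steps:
S(u, D) = -9 (S(u, D) = -2 - 7 = -9)
b(c, a) = -42 - 16*a*c (b(c, a) = -16*a*c - 42 = -42 - 16*a*c)
sqrt((b(S(5 - 4, 4), -46) - 1*1018) - 4150) = sqrt(((-42 - 16*(-46)*(-9)) - 1*1018) - 4150) = sqrt(((-42 - 6624) - 1018) - 4150) = sqrt((-6666 - 1018) - 4150) = sqrt(-7684 - 4150) = sqrt(-11834) = I*sqrt(11834)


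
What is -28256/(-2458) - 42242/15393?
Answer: 165556886/18917997 ≈ 8.7513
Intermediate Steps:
-28256/(-2458) - 42242/15393 = -28256*(-1/2458) - 42242*1/15393 = 14128/1229 - 42242/15393 = 165556886/18917997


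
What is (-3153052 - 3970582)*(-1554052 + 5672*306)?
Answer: -1293509461720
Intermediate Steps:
(-3153052 - 3970582)*(-1554052 + 5672*306) = -7123634*(-1554052 + 1735632) = -7123634*181580 = -1293509461720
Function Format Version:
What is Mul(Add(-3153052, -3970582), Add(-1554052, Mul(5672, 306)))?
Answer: -1293509461720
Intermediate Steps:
Mul(Add(-3153052, -3970582), Add(-1554052, Mul(5672, 306))) = Mul(-7123634, Add(-1554052, 1735632)) = Mul(-7123634, 181580) = -1293509461720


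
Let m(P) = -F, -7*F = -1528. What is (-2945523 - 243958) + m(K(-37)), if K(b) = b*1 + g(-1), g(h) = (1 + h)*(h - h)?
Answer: -22327895/7 ≈ -3.1897e+6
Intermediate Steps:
F = 1528/7 (F = -⅐*(-1528) = 1528/7 ≈ 218.29)
g(h) = 0 (g(h) = (1 + h)*0 = 0)
K(b) = b (K(b) = b*1 + 0 = b + 0 = b)
m(P) = -1528/7 (m(P) = -1*1528/7 = -1528/7)
(-2945523 - 243958) + m(K(-37)) = (-2945523 - 243958) - 1528/7 = -3189481 - 1528/7 = -22327895/7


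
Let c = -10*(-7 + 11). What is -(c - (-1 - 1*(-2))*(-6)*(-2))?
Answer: 52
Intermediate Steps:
c = -40 (c = -10*4 = -40)
-(c - (-1 - 1*(-2))*(-6)*(-2)) = -(-40 - (-1 - 1*(-2))*(-6)*(-2)) = -(-40 - (-1 + 2)*(-6)*(-2)) = -(-40 - 1*(-6)*(-2)) = -(-40 - (-6)*(-2)) = -(-40 - 1*12) = -(-40 - 12) = -1*(-52) = 52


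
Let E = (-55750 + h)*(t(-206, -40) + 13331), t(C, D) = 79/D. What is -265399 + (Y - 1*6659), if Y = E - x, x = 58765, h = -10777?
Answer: -35482834767/40 ≈ -8.8707e+8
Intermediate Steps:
E = -35469601847/40 (E = (-55750 - 10777)*(79/(-40) + 13331) = -66527*(79*(-1/40) + 13331) = -66527*(-79/40 + 13331) = -66527*533161/40 = -35469601847/40 ≈ -8.8674e+8)
Y = -35471952447/40 (Y = -35469601847/40 - 1*58765 = -35469601847/40 - 58765 = -35471952447/40 ≈ -8.8680e+8)
-265399 + (Y - 1*6659) = -265399 + (-35471952447/40 - 1*6659) = -265399 + (-35471952447/40 - 6659) = -265399 - 35472218807/40 = -35482834767/40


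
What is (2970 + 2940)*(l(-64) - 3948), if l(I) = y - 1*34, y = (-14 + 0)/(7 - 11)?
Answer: -23512935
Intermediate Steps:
y = 7/2 (y = -14/(-4) = -14*(-¼) = 7/2 ≈ 3.5000)
l(I) = -61/2 (l(I) = 7/2 - 1*34 = 7/2 - 34 = -61/2)
(2970 + 2940)*(l(-64) - 3948) = (2970 + 2940)*(-61/2 - 3948) = 5910*(-7957/2) = -23512935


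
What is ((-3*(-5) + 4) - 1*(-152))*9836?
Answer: 1681956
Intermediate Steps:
((-3*(-5) + 4) - 1*(-152))*9836 = ((15 + 4) + 152)*9836 = (19 + 152)*9836 = 171*9836 = 1681956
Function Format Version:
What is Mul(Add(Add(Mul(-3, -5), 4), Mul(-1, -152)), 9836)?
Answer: 1681956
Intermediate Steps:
Mul(Add(Add(Mul(-3, -5), 4), Mul(-1, -152)), 9836) = Mul(Add(Add(15, 4), 152), 9836) = Mul(Add(19, 152), 9836) = Mul(171, 9836) = 1681956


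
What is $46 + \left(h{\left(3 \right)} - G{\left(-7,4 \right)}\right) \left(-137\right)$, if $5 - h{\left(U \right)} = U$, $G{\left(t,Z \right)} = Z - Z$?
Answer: $-228$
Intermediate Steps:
$G{\left(t,Z \right)} = 0$
$h{\left(U \right)} = 5 - U$
$46 + \left(h{\left(3 \right)} - G{\left(-7,4 \right)}\right) \left(-137\right) = 46 + \left(\left(5 - 3\right) - 0\right) \left(-137\right) = 46 + \left(\left(5 - 3\right) + 0\right) \left(-137\right) = 46 + \left(2 + 0\right) \left(-137\right) = 46 + 2 \left(-137\right) = 46 - 274 = -228$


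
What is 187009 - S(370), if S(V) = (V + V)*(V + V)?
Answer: -360591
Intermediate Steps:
S(V) = 4*V² (S(V) = (2*V)*(2*V) = 4*V²)
187009 - S(370) = 187009 - 4*370² = 187009 - 4*136900 = 187009 - 1*547600 = 187009 - 547600 = -360591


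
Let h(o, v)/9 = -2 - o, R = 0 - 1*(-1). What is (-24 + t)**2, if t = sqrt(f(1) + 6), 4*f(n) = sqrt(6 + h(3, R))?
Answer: (48 - sqrt(24 + I*sqrt(39)))**2/4 ≈ 463.45 - 13.61*I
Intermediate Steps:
R = 1 (R = 0 + 1 = 1)
h(o, v) = -18 - 9*o (h(o, v) = 9*(-2 - o) = -18 - 9*o)
f(n) = I*sqrt(39)/4 (f(n) = sqrt(6 + (-18 - 9*3))/4 = sqrt(6 + (-18 - 27))/4 = sqrt(6 - 45)/4 = sqrt(-39)/4 = (I*sqrt(39))/4 = I*sqrt(39)/4)
t = sqrt(6 + I*sqrt(39)/4) (t = sqrt(I*sqrt(39)/4 + 6) = sqrt(6 + I*sqrt(39)/4) ≈ 2.4698 + 0.31607*I)
(-24 + t)**2 = (-24 + sqrt(24 + I*sqrt(39))/2)**2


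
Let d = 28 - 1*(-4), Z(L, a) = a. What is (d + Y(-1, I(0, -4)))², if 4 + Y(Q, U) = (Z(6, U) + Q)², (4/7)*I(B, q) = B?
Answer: 841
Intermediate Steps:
I(B, q) = 7*B/4
d = 32 (d = 28 + 4 = 32)
Y(Q, U) = -4 + (Q + U)² (Y(Q, U) = -4 + (U + Q)² = -4 + (Q + U)²)
(d + Y(-1, I(0, -4)))² = (32 + (-4 + (-1 + (7/4)*0)²))² = (32 + (-4 + (-1 + 0)²))² = (32 + (-4 + (-1)²))² = (32 + (-4 + 1))² = (32 - 3)² = 29² = 841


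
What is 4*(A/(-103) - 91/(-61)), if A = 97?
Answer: 13824/6283 ≈ 2.2002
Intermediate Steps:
4*(A/(-103) - 91/(-61)) = 4*(97/(-103) - 91/(-61)) = 4*(97*(-1/103) - 91*(-1/61)) = 4*(-97/103 + 91/61) = 4*(3456/6283) = 13824/6283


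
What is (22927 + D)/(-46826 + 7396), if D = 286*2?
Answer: -23499/39430 ≈ -0.59597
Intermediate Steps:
D = 572
(22927 + D)/(-46826 + 7396) = (22927 + 572)/(-46826 + 7396) = 23499/(-39430) = 23499*(-1/39430) = -23499/39430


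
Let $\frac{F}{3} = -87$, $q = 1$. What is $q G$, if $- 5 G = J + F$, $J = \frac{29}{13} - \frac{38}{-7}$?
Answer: $\frac{23054}{455} \approx 50.668$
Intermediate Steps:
$F = -261$ ($F = 3 \left(-87\right) = -261$)
$J = \frac{697}{91}$ ($J = 29 \cdot \frac{1}{13} - - \frac{38}{7} = \frac{29}{13} + \frac{38}{7} = \frac{697}{91} \approx 7.6593$)
$G = \frac{23054}{455}$ ($G = - \frac{\frac{697}{91} - 261}{5} = \left(- \frac{1}{5}\right) \left(- \frac{23054}{91}\right) = \frac{23054}{455} \approx 50.668$)
$q G = 1 \cdot \frac{23054}{455} = \frac{23054}{455}$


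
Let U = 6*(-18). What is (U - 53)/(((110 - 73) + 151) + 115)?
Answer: -161/303 ≈ -0.53135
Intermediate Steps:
U = -108
(U - 53)/(((110 - 73) + 151) + 115) = (-108 - 53)/(((110 - 73) + 151) + 115) = -161/((37 + 151) + 115) = -161/(188 + 115) = -161/303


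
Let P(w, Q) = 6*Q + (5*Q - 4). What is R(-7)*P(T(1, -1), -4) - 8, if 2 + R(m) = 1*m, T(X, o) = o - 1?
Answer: 424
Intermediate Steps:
T(X, o) = -1 + o
R(m) = -2 + m (R(m) = -2 + 1*m = -2 + m)
P(w, Q) = -4 + 11*Q (P(w, Q) = 6*Q + (-4 + 5*Q) = -4 + 11*Q)
R(-7)*P(T(1, -1), -4) - 8 = (-2 - 7)*(-4 + 11*(-4)) - 8 = -9*(-4 - 44) - 8 = -9*(-48) - 8 = 432 - 8 = 424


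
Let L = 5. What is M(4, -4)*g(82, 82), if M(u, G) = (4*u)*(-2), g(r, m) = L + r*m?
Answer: -215328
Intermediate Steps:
g(r, m) = 5 + m*r (g(r, m) = 5 + r*m = 5 + m*r)
M(u, G) = -8*u
M(4, -4)*g(82, 82) = (-8*4)*(5 + 82*82) = -32*(5 + 6724) = -32*6729 = -215328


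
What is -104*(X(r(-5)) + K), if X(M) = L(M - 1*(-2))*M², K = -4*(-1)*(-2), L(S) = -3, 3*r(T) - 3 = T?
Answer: 2912/3 ≈ 970.67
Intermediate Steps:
r(T) = 1 + T/3
K = -8 (K = 4*(-2) = -8)
X(M) = -3*M²
-104*(X(r(-5)) + K) = -104*(-3*(1 + (⅓)*(-5))² - 8) = -104*(-3*(1 - 5/3)² - 8) = -104*(-3*(-⅔)² - 8) = -104*(-3*4/9 - 8) = -104*(-4/3 - 8) = -104*(-28/3) = 2912/3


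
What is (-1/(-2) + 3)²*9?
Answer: 441/4 ≈ 110.25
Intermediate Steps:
(-1/(-2) + 3)²*9 = (-1*(-½) + 3)²*9 = (½ + 3)²*9 = (7/2)²*9 = (49/4)*9 = 441/4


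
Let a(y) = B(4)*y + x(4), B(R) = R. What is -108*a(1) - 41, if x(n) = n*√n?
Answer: -1337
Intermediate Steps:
x(n) = n^(3/2)
a(y) = 8 + 4*y (a(y) = 4*y + 4^(3/2) = 4*y + 8 = 8 + 4*y)
-108*a(1) - 41 = -108*(8 + 4*1) - 41 = -108*(8 + 4) - 41 = -108*12 - 41 = -1296 - 41 = -1337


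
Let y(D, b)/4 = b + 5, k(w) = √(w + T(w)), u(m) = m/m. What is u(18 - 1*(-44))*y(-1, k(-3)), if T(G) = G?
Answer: 20 + 4*I*√6 ≈ 20.0 + 9.798*I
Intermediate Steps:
u(m) = 1
k(w) = √2*√w (k(w) = √(w + w) = √(2*w) = √2*√w)
y(D, b) = 20 + 4*b (y(D, b) = 4*(b + 5) = 4*(5 + b) = 20 + 4*b)
u(18 - 1*(-44))*y(-1, k(-3)) = 1*(20 + 4*(√2*√(-3))) = 1*(20 + 4*(√2*(I*√3))) = 1*(20 + 4*(I*√6)) = 1*(20 + 4*I*√6) = 20 + 4*I*√6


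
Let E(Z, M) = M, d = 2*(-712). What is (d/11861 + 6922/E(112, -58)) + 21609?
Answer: 254887376/11861 ≈ 21490.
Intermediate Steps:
d = -1424
(d/11861 + 6922/E(112, -58)) + 21609 = (-1424/11861 + 6922/(-58)) + 21609 = (-1424*1/11861 + 6922*(-1/58)) + 21609 = (-1424/11861 - 3461/29) + 21609 = -1416973/11861 + 21609 = 254887376/11861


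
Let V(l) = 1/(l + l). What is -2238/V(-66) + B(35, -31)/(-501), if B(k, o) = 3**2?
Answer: 49334469/167 ≈ 2.9542e+5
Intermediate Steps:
V(l) = 1/(2*l)
B(k, o) = 9
-2238/V(-66) + B(35, -31)/(-501) = -2238/((1/2)/(-66)) + 9/(-501) = -2238/((1/2)*(-1/66)) + 9*(-1/501) = -2238/(-1/132) - 3/167 = -2238*(-132) - 3/167 = 295416 - 3/167 = 49334469/167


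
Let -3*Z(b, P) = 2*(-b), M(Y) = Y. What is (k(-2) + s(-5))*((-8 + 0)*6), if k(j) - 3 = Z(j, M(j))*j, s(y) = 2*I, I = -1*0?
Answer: -272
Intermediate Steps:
I = 0
s(y) = 0 (s(y) = 2*0 = 0)
Z(b, P) = 2*b/3 (Z(b, P) = -2*(-b)/3 = -(-2)*b/3 = 2*b/3)
k(j) = 3 + 2*j²/3 (k(j) = 3 + (2*j/3)*j = 3 + 2*j²/3)
(k(-2) + s(-5))*((-8 + 0)*6) = ((3 + (⅔)*(-2)²) + 0)*((-8 + 0)*6) = ((3 + (⅔)*4) + 0)*(-8*6) = ((3 + 8/3) + 0)*(-48) = (17/3 + 0)*(-48) = (17/3)*(-48) = -272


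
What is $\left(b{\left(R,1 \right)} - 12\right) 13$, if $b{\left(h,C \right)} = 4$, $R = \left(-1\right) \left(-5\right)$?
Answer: $-104$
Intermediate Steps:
$R = 5$
$\left(b{\left(R,1 \right)} - 12\right) 13 = \left(4 - 12\right) 13 = \left(-8\right) 13 = -104$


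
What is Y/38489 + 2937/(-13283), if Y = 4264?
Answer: -56403481/511249387 ≈ -0.11032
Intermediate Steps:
Y/38489 + 2937/(-13283) = 4264/38489 + 2937/(-13283) = 4264*(1/38489) + 2937*(-1/13283) = 4264/38489 - 2937/13283 = -56403481/511249387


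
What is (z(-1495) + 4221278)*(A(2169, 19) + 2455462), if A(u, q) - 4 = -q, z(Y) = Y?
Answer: 10361453508001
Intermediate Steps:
A(u, q) = 4 - q
(z(-1495) + 4221278)*(A(2169, 19) + 2455462) = (-1495 + 4221278)*((4 - 1*19) + 2455462) = 4219783*((4 - 19) + 2455462) = 4219783*(-15 + 2455462) = 4219783*2455447 = 10361453508001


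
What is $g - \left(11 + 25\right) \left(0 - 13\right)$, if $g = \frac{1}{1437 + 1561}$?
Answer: $\frac{1403065}{2998} \approx 468.0$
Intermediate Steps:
$g = \frac{1}{2998} \approx 0.00033356$
$g - \left(11 + 25\right) \left(0 - 13\right) = \frac{1}{2998} - \left(11 + 25\right) \left(0 - 13\right) = \frac{1}{2998} - 36 \left(-13\right) = \frac{1}{2998} - -468 = \frac{1}{2998} + 468 = \frac{1403065}{2998}$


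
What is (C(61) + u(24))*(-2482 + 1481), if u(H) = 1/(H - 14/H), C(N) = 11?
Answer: -3106103/281 ≈ -11054.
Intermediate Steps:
(C(61) + u(24))*(-2482 + 1481) = (11 + 24/(-14 + 24**2))*(-2482 + 1481) = (11 + 24/(-14 + 576))*(-1001) = (11 + 24/562)*(-1001) = (11 + 24*(1/562))*(-1001) = (11 + 12/281)*(-1001) = (3103/281)*(-1001) = -3106103/281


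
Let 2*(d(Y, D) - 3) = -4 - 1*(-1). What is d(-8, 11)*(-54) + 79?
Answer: -2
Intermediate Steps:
d(Y, D) = 3/2 (d(Y, D) = 3 + (-4 - 1*(-1))/2 = 3 + (-4 + 1)/2 = 3 + (1/2)*(-3) = 3 - 3/2 = 3/2)
d(-8, 11)*(-54) + 79 = (3/2)*(-54) + 79 = -81 + 79 = -2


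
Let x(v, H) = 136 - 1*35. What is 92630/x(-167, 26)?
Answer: 92630/101 ≈ 917.13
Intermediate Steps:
x(v, H) = 101 (x(v, H) = 136 - 35 = 101)
92630/x(-167, 26) = 92630/101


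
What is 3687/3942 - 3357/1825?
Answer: -29701/32850 ≈ -0.90414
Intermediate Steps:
3687/3942 - 3357/1825 = 3687*(1/3942) - 3357*1/1825 = 1229/1314 - 3357/1825 = -29701/32850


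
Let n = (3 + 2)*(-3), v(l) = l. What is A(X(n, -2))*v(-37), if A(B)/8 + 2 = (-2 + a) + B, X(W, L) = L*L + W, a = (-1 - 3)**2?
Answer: -296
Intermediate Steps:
a = 16 (a = (-4)**2 = 16)
n = -15 (n = 5*(-3) = -15)
X(W, L) = W + L**2 (X(W, L) = L**2 + W = W + L**2)
A(B) = 96 + 8*B (A(B) = -16 + 8*((-2 + 16) + B) = -16 + 8*(14 + B) = -16 + (112 + 8*B) = 96 + 8*B)
A(X(n, -2))*v(-37) = (96 + 8*(-15 + (-2)**2))*(-37) = (96 + 8*(-15 + 4))*(-37) = (96 + 8*(-11))*(-37) = (96 - 88)*(-37) = 8*(-37) = -296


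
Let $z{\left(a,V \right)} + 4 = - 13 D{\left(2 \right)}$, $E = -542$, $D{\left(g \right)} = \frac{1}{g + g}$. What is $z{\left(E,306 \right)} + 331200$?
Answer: $\frac{1324771}{4} \approx 3.3119 \cdot 10^{5}$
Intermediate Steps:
$D{\left(g \right)} = \frac{1}{2 g}$
$z{\left(a,V \right)} = - \frac{29}{4}$ ($z{\left(a,V \right)} = -4 - 13 \frac{1}{2 \cdot 2} = -4 - 13 \cdot \frac{1}{2} \cdot \frac{1}{2} = -4 - \frac{13}{4} = - \frac{29}{4}$)
$z{\left(E,306 \right)} + 331200 = - \frac{29}{4} + 331200 = \frac{1324771}{4}$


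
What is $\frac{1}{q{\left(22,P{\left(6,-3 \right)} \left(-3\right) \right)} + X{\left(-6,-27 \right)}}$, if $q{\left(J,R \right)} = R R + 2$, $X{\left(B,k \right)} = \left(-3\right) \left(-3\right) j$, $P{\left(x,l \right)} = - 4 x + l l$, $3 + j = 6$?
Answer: $\frac{1}{2054} \approx 0.00048685$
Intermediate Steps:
$j = 3$ ($j = -3 + 6 = 3$)
$P{\left(x,l \right)} = l^{2} - 4 x$ ($P{\left(x,l \right)} = - 4 x + l^{2} = l^{2} - 4 x$)
$X{\left(B,k \right)} = 27$ ($X{\left(B,k \right)} = \left(-3\right) \left(-3\right) 3 = 9 \cdot 3 = 27$)
$q{\left(J,R \right)} = 2 + R^{2}$ ($q{\left(J,R \right)} = R^{2} + 2 = 2 + R^{2}$)
$\frac{1}{q{\left(22,P{\left(6,-3 \right)} \left(-3\right) \right)} + X{\left(-6,-27 \right)}} = \frac{1}{\left(2 + \left(\left(\left(-3\right)^{2} - 24\right) \left(-3\right)\right)^{2}\right) + 27} = \frac{1}{\left(2 + \left(\left(9 - 24\right) \left(-3\right)\right)^{2}\right) + 27} = \frac{1}{\left(2 + \left(\left(-15\right) \left(-3\right)\right)^{2}\right) + 27} = \frac{1}{\left(2 + 45^{2}\right) + 27} = \frac{1}{\left(2 + 2025\right) + 27} = \frac{1}{2027 + 27} = \frac{1}{2054}$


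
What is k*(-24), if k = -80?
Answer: 1920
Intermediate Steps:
k*(-24) = -80*(-24) = 1920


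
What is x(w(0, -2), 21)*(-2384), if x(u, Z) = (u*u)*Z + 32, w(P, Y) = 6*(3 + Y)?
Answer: -1878592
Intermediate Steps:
w(P, Y) = 18 + 6*Y
x(u, Z) = 32 + Z*u² (x(u, Z) = u²*Z + 32 = Z*u² + 32 = 32 + Z*u²)
x(w(0, -2), 21)*(-2384) = (32 + 21*(18 + 6*(-2))²)*(-2384) = (32 + 21*(18 - 12)²)*(-2384) = (32 + 21*6²)*(-2384) = (32 + 21*36)*(-2384) = (32 + 756)*(-2384) = 788*(-2384) = -1878592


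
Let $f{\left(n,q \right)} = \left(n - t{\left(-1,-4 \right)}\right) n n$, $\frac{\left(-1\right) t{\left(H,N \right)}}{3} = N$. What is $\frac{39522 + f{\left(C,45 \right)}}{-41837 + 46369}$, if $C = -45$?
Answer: $- \frac{75903}{4532} \approx -16.748$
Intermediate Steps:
$t{\left(H,N \right)} = - 3 N$
$f{\left(n,q \right)} = n^{2} \left(-12 + n\right)$ ($f{\left(n,q \right)} = \left(n - \left(-3\right) \left(-4\right)\right) n n = \left(n - 12\right) n n = \left(-12 + n\right) n n = n \left(-12 + n\right) n = n^{2} \left(-12 + n\right)$)
$\frac{39522 + f{\left(C,45 \right)}}{-41837 + 46369} = \frac{39522 + \left(-45\right)^{2} \left(-12 - 45\right)}{-41837 + 46369} = \frac{39522 + 2025 \left(-57\right)}{4532} = \left(39522 - 115425\right) \frac{1}{4532} = \left(-75903\right) \frac{1}{4532} = - \frac{75903}{4532}$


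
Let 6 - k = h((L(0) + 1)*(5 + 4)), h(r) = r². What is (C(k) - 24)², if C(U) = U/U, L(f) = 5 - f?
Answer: 529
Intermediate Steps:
k = -2910 (k = 6 - (((5 - 1*0) + 1)*(5 + 4))² = 6 - (((5 + 0) + 1)*9)² = 6 - ((5 + 1)*9)² = 6 - (6*9)² = 6 - 1*54² = 6 - 1*2916 = 6 - 2916 = -2910)
C(U) = 1
(C(k) - 24)² = (1 - 24)² = (-23)² = 529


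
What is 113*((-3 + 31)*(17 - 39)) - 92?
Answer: -69700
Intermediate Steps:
113*((-3 + 31)*(17 - 39)) - 92 = 113*(28*(-22)) - 92 = 113*(-616) - 92 = -69608 - 92 = -69700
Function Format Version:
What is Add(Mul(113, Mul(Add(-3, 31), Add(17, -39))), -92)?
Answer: -69700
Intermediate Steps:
Add(Mul(113, Mul(Add(-3, 31), Add(17, -39))), -92) = Add(Mul(113, Mul(28, -22)), -92) = Add(Mul(113, -616), -92) = Add(-69608, -92) = -69700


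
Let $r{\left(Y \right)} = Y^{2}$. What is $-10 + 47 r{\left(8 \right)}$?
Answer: $2998$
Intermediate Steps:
$-10 + 47 r{\left(8 \right)} = -10 + 47 \cdot 8^{2} = -10 + 47 \cdot 64 = -10 + 3008 = 2998$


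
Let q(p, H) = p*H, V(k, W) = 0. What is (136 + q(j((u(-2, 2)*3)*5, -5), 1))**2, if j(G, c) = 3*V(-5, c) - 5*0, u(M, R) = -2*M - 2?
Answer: 18496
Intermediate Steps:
u(M, R) = -2 - 2*M
j(G, c) = 0 (j(G, c) = 3*0 - 5*0 = 0 + 0 = 0)
q(p, H) = H*p
(136 + q(j((u(-2, 2)*3)*5, -5), 1))**2 = (136 + 1*0)**2 = (136 + 0)**2 = 136**2 = 18496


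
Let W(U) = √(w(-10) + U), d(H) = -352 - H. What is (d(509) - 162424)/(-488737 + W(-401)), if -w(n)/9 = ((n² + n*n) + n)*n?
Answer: 15960684209/47772767694 + 32657*√16699/47772767694 ≈ 0.33418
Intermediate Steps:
w(n) = -9*n*(n + 2*n²) (w(n) = -9*((n² + n*n) + n)*n = -9*((n² + n²) + n)*n = -9*(2*n² + n)*n = -9*(n + 2*n²)*n = -9*n*(n + 2*n²))
W(U) = √(17100 + U) (W(U) = √((-10)²*(-9 - 18*(-10)) + U) = √(100*(-9 + 180) + U) = √(100*171 + U) = √(17100 + U))
(d(509) - 162424)/(-488737 + W(-401)) = ((-352 - 1*509) - 162424)/(-488737 + √(17100 - 401)) = ((-352 - 509) - 162424)/(-488737 + √16699) = (-861 - 162424)/(-488737 + √16699) = -163285/(-488737 + √16699)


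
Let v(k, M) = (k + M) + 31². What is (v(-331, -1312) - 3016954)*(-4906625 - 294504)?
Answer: 15695114111044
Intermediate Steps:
v(k, M) = 961 + M + k (v(k, M) = (M + k) + 961 = 961 + M + k)
(v(-331, -1312) - 3016954)*(-4906625 - 294504) = ((961 - 1312 - 331) - 3016954)*(-4906625 - 294504) = (-682 - 3016954)*(-5201129) = -3017636*(-5201129) = 15695114111044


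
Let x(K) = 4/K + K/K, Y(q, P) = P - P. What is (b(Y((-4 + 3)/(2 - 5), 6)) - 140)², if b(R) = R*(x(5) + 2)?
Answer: 19600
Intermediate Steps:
Y(q, P) = 0
x(K) = 1 + 4/K (x(K) = 4/K + 1 = 1 + 4/K)
b(R) = 19*R/5 (b(R) = R*((4 + 5)/5 + 2) = R*((⅕)*9 + 2) = R*(9/5 + 2) = R*(19/5) = 19*R/5)
(b(Y((-4 + 3)/(2 - 5), 6)) - 140)² = ((19/5)*0 - 140)² = (0 - 140)² = (-140)² = 19600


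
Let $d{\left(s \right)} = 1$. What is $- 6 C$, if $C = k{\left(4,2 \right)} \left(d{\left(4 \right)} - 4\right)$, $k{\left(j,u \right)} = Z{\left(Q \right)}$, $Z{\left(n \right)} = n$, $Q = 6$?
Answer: $108$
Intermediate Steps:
$k{\left(j,u \right)} = 6$
$C = -18$ ($C = 6 \left(1 - 4\right) = 6 \left(-3\right) = -18$)
$- 6 C = \left(-6\right) \left(-18\right) = 108$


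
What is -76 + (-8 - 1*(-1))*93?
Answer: -727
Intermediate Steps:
-76 + (-8 - 1*(-1))*93 = -76 + (-8 + 1)*93 = -76 - 7*93 = -76 - 651 = -727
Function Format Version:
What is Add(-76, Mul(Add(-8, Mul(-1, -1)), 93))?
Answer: -727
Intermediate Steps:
Add(-76, Mul(Add(-8, Mul(-1, -1)), 93)) = Add(-76, Mul(Add(-8, 1), 93)) = Add(-76, Mul(-7, 93)) = Add(-76, -651) = -727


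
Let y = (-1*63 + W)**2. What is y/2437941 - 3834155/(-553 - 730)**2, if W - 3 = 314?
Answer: -9241244596931/4013067862749 ≈ -2.3028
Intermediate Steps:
W = 317 (W = 3 + 314 = 317)
y = 64516 (y = (-1*63 + 317)**2 = (-63 + 317)**2 = 254**2 = 64516)
y/2437941 - 3834155/(-553 - 730)**2 = 64516/2437941 - 3834155/(-553 - 730)**2 = 64516*(1/2437941) - 3834155/((-1283)**2) = 64516/2437941 - 3834155/1646089 = -9241244596931/4013067862749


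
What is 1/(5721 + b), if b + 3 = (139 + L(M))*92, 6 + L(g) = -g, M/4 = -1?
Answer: 1/18322 ≈ 5.4579e-5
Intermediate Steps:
M = -4 (M = 4*(-1) = -4)
L(g) = -6 - g
b = 12601 (b = -3 + (139 + (-6 - 1*(-4)))*92 = -3 + (139 + (-6 + 4))*92 = -3 + (139 - 2)*92 = -3 + 137*92 = -3 + 12604 = 12601)
1/(5721 + b) = 1/(5721 + 12601) = 1/18322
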